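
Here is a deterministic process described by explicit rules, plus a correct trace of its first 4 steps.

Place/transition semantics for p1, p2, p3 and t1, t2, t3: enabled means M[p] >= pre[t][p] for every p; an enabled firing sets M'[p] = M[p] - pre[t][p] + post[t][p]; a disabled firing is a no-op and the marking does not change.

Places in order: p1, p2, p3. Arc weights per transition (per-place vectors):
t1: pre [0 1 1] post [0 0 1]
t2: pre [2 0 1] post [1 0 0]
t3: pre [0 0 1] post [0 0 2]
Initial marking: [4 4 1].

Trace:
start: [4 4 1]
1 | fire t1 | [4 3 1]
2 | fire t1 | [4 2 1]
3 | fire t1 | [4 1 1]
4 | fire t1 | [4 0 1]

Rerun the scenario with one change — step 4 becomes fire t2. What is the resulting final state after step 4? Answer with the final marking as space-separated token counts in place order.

3 1 0

(re-executing from step 4 with the substitution; state before step 4: [4 1 1])
4 | fire t2 | [3 1 0]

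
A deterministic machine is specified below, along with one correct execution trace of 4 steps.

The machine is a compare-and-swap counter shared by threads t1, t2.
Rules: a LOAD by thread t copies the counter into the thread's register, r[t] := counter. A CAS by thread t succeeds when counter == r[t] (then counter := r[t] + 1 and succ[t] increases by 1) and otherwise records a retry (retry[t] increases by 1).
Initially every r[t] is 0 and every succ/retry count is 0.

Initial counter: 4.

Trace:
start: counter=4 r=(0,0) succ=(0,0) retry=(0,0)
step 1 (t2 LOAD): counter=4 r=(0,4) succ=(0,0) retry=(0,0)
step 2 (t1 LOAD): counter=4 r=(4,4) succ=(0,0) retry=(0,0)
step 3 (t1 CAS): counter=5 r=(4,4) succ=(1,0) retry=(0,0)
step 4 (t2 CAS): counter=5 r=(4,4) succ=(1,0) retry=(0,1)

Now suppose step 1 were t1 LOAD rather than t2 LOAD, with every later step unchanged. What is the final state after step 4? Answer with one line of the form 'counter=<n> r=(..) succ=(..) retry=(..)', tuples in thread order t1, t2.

counter=5 r=(4,0) succ=(1,0) retry=(0,1)

(re-executing from step 1 with the substitution; state before step 1: counter=4 r=(0,0) succ=(0,0) retry=(0,0))
step 1 (t1 LOAD): counter=4 r=(4,0) succ=(0,0) retry=(0,0)
step 2 (t1 LOAD): counter=4 r=(4,0) succ=(0,0) retry=(0,0)
step 3 (t1 CAS): counter=5 r=(4,0) succ=(1,0) retry=(0,0)
step 4 (t2 CAS): counter=5 r=(4,0) succ=(1,0) retry=(0,1)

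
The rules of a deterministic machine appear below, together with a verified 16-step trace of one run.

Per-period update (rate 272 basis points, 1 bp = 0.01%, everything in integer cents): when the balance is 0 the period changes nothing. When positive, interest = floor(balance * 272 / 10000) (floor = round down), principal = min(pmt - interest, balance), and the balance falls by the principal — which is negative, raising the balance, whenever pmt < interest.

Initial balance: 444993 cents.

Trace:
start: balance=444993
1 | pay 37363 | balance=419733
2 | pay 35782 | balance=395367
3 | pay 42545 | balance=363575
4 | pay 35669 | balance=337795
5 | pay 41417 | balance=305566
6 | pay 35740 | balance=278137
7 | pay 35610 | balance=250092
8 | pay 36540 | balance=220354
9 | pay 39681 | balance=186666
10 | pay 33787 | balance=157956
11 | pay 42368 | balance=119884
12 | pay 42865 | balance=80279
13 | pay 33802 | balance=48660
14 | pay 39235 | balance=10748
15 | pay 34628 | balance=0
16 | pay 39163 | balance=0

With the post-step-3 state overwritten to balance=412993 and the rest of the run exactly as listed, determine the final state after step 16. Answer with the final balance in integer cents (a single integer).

6654

state after step 3 := balance=412993
4 | pay 35669 | balance=388557
5 | pay 41417 | balance=357708
6 | pay 35740 | balance=331697
7 | pay 35610 | balance=305109
8 | pay 36540 | balance=276867
9 | pay 39681 | balance=244716
10 | pay 33787 | balance=217585
11 | pay 42368 | balance=181135
12 | pay 42865 | balance=143196
13 | pay 33802 | balance=113288
14 | pay 39235 | balance=77134
15 | pay 34628 | balance=44604
16 | pay 39163 | balance=6654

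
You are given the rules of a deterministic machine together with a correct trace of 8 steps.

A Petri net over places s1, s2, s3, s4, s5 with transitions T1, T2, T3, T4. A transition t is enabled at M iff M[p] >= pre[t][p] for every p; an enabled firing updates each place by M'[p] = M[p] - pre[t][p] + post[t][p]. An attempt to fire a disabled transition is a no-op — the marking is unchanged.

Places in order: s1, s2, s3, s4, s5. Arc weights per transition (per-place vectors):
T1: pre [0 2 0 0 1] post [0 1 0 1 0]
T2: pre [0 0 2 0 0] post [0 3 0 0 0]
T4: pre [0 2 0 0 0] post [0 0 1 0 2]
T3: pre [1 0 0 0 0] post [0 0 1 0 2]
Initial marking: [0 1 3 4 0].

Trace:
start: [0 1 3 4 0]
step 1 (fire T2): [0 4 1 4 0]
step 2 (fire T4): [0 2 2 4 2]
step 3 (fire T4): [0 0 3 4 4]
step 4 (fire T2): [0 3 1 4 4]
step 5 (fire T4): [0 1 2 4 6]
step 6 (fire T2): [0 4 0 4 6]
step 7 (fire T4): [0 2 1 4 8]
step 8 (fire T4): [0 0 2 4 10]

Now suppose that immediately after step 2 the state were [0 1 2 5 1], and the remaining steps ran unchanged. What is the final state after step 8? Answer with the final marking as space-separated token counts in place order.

0 0 2 5 5

state after step 2 := [0 1 2 5 1]
step 3 (fire T4): [0 1 2 5 1]
step 4 (fire T2): [0 4 0 5 1]
step 5 (fire T4): [0 2 1 5 3]
step 6 (fire T2): [0 2 1 5 3]
step 7 (fire T4): [0 0 2 5 5]
step 8 (fire T4): [0 0 2 5 5]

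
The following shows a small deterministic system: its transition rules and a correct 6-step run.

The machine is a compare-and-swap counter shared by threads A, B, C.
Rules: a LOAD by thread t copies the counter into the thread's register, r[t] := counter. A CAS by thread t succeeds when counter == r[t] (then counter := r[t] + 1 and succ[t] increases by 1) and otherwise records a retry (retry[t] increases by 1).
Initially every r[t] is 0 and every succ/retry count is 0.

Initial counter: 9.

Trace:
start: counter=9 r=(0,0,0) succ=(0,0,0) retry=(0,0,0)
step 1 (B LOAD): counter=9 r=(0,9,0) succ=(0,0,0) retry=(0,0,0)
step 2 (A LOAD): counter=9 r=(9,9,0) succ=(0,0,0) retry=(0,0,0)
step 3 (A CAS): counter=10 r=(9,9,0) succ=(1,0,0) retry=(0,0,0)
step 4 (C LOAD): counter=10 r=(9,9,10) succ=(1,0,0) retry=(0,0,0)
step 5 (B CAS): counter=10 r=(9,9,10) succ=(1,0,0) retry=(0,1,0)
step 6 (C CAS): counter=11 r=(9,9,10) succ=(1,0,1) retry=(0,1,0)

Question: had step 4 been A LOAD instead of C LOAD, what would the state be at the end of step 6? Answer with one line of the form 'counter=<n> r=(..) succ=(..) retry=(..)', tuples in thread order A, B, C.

counter=10 r=(10,9,0) succ=(1,0,0) retry=(0,1,1)

(re-executing from step 4 with the substitution; state before step 4: counter=10 r=(9,9,0) succ=(1,0,0) retry=(0,0,0))
step 4 (A LOAD): counter=10 r=(10,9,0) succ=(1,0,0) retry=(0,0,0)
step 5 (B CAS): counter=10 r=(10,9,0) succ=(1,0,0) retry=(0,1,0)
step 6 (C CAS): counter=10 r=(10,9,0) succ=(1,0,0) retry=(0,1,1)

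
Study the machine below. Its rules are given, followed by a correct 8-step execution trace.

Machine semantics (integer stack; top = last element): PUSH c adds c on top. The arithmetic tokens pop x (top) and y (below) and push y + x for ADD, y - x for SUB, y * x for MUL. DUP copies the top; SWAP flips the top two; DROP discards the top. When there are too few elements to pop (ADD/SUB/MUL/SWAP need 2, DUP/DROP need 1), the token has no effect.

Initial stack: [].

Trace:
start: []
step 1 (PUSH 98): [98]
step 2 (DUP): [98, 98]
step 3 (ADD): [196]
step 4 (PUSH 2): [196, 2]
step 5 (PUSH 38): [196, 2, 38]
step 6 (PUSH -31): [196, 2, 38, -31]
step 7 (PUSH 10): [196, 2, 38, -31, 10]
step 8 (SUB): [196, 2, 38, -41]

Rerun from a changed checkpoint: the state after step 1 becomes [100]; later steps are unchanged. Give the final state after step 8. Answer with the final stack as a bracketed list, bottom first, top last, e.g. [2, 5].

state after step 1 := [100]
step 2 (DUP): [100, 100]
step 3 (ADD): [200]
step 4 (PUSH 2): [200, 2]
step 5 (PUSH 38): [200, 2, 38]
step 6 (PUSH -31): [200, 2, 38, -31]
step 7 (PUSH 10): [200, 2, 38, -31, 10]
step 8 (SUB): [200, 2, 38, -41]

[200, 2, 38, -41]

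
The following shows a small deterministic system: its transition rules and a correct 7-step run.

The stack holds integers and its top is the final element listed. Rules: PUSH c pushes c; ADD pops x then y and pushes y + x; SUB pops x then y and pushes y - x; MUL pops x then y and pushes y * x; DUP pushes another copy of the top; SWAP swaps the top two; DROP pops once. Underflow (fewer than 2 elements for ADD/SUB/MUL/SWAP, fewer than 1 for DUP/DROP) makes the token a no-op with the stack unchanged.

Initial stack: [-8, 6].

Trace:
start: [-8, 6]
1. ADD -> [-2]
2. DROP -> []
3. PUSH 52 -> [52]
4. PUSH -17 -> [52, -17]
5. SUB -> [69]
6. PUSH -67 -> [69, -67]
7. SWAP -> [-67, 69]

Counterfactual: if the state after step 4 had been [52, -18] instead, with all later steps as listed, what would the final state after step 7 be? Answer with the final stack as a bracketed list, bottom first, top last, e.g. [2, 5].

state after step 4 := [52, -18]
5. SUB -> [70]
6. PUSH -67 -> [70, -67]
7. SWAP -> [-67, 70]

[-67, 70]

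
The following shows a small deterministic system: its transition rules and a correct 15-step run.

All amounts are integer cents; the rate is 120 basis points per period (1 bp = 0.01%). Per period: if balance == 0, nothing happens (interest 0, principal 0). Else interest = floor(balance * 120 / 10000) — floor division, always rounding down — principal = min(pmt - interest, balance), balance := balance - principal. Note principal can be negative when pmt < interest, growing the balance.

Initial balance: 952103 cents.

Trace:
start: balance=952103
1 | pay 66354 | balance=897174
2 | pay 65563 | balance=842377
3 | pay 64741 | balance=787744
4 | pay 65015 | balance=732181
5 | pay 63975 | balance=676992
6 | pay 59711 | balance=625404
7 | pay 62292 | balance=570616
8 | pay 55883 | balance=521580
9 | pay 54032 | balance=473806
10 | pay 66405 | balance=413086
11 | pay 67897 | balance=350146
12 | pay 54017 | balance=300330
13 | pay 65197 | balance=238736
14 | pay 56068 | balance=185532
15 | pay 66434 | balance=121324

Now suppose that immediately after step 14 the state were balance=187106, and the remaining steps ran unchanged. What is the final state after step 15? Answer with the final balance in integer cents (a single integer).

state after step 14 := balance=187106
15 | pay 66434 | balance=122917

122917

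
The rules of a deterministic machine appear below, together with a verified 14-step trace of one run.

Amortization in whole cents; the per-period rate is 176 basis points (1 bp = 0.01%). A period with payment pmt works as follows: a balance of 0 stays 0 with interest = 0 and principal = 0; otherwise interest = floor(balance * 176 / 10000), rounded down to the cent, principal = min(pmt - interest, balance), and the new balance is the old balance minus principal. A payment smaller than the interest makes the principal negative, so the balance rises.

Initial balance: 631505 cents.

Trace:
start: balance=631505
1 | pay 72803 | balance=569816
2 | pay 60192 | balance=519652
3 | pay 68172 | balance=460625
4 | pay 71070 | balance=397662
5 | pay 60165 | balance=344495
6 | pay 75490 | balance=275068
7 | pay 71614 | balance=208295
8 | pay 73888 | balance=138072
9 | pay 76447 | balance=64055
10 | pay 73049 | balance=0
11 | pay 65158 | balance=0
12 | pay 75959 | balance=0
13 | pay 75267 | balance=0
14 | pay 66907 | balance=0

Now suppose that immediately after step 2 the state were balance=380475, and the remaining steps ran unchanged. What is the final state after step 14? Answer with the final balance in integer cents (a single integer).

state after step 2 := balance=380475
3 | pay 68172 | balance=318999
4 | pay 71070 | balance=253543
5 | pay 60165 | balance=197840
6 | pay 75490 | balance=125831
7 | pay 71614 | balance=56431
8 | pay 73888 | balance=0
9 | pay 76447 | balance=0
10 | pay 73049 | balance=0
11 | pay 65158 | balance=0
12 | pay 75959 | balance=0
13 | pay 75267 | balance=0
14 | pay 66907 | balance=0

0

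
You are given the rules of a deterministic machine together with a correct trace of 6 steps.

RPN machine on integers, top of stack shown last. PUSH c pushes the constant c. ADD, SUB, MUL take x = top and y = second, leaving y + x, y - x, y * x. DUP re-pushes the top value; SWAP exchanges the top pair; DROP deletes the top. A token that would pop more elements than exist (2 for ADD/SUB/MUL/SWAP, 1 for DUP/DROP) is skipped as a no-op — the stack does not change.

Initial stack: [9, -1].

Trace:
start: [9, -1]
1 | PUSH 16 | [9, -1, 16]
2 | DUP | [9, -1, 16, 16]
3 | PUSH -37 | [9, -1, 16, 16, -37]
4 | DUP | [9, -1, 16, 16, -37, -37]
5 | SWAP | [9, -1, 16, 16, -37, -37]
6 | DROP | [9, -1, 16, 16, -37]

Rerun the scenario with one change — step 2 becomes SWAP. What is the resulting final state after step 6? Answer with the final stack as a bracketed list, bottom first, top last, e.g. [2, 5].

(re-executing from step 2 with the substitution; state before step 2: [9, -1, 16])
2 | SWAP | [9, 16, -1]
3 | PUSH -37 | [9, 16, -1, -37]
4 | DUP | [9, 16, -1, -37, -37]
5 | SWAP | [9, 16, -1, -37, -37]
6 | DROP | [9, 16, -1, -37]

[9, 16, -1, -37]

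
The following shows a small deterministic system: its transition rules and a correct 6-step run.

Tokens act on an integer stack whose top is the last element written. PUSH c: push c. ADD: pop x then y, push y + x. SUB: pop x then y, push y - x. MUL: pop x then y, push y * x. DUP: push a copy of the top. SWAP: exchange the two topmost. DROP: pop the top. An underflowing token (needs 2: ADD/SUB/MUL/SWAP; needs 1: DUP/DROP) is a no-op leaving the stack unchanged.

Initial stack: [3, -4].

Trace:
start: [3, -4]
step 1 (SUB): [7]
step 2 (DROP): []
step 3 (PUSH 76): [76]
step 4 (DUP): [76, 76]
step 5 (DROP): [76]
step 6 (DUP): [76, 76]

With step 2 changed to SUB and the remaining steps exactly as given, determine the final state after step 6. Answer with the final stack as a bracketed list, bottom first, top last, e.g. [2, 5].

[7, 76, 76]

(re-executing from step 2 with the substitution; state before step 2: [7])
step 2 (SUB): [7]
step 3 (PUSH 76): [7, 76]
step 4 (DUP): [7, 76, 76]
step 5 (DROP): [7, 76]
step 6 (DUP): [7, 76, 76]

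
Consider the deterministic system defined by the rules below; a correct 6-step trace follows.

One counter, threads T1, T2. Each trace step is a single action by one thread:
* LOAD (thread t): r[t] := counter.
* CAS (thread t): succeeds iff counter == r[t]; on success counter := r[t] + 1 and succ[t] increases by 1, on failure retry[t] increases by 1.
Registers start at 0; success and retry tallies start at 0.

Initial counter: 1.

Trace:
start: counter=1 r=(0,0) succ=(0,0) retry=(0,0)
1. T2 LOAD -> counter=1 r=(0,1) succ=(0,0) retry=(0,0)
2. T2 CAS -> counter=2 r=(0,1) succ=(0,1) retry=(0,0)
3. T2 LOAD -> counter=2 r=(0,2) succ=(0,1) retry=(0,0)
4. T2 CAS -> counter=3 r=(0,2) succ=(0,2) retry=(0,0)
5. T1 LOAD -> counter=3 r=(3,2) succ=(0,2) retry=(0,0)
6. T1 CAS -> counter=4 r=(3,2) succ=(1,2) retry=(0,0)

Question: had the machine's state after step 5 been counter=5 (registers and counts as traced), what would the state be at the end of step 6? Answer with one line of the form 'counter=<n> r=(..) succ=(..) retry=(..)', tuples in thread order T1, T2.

state after step 5 := counter=5 r=(3,2) succ=(0,2) retry=(0,0)
6. T1 CAS -> counter=5 r=(3,2) succ=(0,2) retry=(1,0)

counter=5 r=(3,2) succ=(0,2) retry=(1,0)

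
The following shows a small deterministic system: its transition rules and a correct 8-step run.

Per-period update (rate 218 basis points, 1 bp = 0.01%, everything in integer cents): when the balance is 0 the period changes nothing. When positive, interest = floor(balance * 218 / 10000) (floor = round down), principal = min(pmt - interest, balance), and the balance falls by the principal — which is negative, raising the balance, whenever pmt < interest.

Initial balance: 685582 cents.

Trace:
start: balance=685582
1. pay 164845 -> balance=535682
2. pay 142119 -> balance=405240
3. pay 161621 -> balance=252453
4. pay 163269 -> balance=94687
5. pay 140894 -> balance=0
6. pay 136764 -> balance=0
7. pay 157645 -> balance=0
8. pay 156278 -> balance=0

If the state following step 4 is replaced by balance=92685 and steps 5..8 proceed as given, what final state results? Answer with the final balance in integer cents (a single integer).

0

state after step 4 := balance=92685
5. pay 140894 -> balance=0
6. pay 136764 -> balance=0
7. pay 157645 -> balance=0
8. pay 156278 -> balance=0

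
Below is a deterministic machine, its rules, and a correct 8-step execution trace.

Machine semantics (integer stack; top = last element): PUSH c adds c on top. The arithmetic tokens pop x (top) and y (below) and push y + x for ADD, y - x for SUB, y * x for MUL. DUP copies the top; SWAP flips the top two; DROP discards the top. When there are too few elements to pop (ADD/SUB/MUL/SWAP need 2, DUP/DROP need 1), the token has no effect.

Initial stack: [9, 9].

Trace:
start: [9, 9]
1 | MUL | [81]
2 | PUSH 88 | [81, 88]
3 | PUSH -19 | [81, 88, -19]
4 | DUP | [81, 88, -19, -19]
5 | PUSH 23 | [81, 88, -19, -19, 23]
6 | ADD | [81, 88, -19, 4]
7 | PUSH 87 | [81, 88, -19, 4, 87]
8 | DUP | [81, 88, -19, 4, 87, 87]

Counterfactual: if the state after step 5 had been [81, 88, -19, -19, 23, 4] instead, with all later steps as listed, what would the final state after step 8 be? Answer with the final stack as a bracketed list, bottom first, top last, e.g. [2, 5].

[81, 88, -19, -19, 27, 87, 87]

state after step 5 := [81, 88, -19, -19, 23, 4]
6 | ADD | [81, 88, -19, -19, 27]
7 | PUSH 87 | [81, 88, -19, -19, 27, 87]
8 | DUP | [81, 88, -19, -19, 27, 87, 87]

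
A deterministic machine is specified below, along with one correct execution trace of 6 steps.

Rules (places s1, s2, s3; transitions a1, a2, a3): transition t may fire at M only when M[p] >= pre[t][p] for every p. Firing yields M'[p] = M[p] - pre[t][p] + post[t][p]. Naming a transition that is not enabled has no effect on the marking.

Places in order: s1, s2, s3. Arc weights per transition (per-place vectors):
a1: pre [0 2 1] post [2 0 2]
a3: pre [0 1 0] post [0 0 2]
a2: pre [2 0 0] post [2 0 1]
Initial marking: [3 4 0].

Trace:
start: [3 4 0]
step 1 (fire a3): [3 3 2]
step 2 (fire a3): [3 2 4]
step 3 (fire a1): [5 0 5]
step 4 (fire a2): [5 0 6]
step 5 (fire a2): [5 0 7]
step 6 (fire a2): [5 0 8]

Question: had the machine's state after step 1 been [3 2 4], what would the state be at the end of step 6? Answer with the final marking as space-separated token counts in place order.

3 1 9

state after step 1 := [3 2 4]
step 2 (fire a3): [3 1 6]
step 3 (fire a1): [3 1 6]
step 4 (fire a2): [3 1 7]
step 5 (fire a2): [3 1 8]
step 6 (fire a2): [3 1 9]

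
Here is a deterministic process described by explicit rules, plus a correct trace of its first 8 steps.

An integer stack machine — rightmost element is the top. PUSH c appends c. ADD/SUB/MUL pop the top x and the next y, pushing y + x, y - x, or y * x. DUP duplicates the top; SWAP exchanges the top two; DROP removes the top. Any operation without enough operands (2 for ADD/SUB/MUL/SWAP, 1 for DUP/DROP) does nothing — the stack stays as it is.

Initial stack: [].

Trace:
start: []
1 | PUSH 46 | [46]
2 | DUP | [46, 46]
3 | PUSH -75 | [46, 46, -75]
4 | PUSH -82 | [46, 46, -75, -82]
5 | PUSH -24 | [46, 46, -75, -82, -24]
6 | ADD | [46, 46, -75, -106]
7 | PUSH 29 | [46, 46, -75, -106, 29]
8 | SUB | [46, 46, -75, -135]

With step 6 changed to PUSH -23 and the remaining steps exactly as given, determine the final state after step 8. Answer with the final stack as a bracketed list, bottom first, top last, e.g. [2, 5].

(re-executing from step 6 with the substitution; state before step 6: [46, 46, -75, -82, -24])
6 | PUSH -23 | [46, 46, -75, -82, -24, -23]
7 | PUSH 29 | [46, 46, -75, -82, -24, -23, 29]
8 | SUB | [46, 46, -75, -82, -24, -52]

[46, 46, -75, -82, -24, -52]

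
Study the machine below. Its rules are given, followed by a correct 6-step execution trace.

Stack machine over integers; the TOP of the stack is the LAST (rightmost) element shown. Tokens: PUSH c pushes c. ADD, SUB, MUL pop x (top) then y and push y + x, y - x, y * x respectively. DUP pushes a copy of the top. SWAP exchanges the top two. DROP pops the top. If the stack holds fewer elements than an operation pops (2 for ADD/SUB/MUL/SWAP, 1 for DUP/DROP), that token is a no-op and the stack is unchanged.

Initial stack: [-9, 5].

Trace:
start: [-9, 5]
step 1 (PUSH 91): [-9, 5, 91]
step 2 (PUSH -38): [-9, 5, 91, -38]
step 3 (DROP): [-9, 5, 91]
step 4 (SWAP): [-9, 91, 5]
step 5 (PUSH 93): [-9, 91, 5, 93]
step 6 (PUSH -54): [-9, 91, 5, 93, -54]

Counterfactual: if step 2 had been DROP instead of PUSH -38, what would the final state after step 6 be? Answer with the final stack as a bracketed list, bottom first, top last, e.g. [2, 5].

(re-executing from step 2 with the substitution; state before step 2: [-9, 5, 91])
step 2 (DROP): [-9, 5]
step 3 (DROP): [-9]
step 4 (SWAP): [-9]
step 5 (PUSH 93): [-9, 93]
step 6 (PUSH -54): [-9, 93, -54]

[-9, 93, -54]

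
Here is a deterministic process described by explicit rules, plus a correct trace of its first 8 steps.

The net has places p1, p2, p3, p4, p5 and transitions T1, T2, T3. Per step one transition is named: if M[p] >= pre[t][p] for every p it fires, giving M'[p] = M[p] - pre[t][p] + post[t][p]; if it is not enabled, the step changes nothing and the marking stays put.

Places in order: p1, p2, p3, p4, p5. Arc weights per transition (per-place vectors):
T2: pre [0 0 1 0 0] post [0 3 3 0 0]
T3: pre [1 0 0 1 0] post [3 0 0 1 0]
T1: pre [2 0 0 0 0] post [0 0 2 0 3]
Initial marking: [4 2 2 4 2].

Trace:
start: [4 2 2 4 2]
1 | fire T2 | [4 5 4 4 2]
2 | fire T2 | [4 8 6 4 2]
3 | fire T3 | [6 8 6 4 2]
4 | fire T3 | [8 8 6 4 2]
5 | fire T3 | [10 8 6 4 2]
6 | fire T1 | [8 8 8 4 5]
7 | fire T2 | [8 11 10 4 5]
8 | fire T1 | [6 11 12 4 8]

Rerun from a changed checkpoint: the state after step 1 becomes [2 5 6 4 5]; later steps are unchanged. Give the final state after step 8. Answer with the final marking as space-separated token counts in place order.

4 11 14 4 11

state after step 1 := [2 5 6 4 5]
2 | fire T2 | [2 8 8 4 5]
3 | fire T3 | [4 8 8 4 5]
4 | fire T3 | [6 8 8 4 5]
5 | fire T3 | [8 8 8 4 5]
6 | fire T1 | [6 8 10 4 8]
7 | fire T2 | [6 11 12 4 8]
8 | fire T1 | [4 11 14 4 11]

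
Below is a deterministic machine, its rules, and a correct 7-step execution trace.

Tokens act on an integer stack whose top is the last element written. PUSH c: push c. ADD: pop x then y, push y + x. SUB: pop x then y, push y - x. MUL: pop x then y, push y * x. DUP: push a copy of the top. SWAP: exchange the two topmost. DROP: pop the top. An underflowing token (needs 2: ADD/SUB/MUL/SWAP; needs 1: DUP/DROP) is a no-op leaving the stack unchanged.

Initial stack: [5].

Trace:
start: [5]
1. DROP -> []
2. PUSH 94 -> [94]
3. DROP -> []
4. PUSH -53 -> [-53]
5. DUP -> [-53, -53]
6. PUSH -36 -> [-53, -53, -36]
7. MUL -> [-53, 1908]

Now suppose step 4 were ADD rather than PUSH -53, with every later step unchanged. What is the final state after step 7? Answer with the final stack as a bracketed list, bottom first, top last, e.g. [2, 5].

(re-executing from step 4 with the substitution; state before step 4: [])
4. ADD -> []
5. DUP -> []
6. PUSH -36 -> [-36]
7. MUL -> [-36]

[-36]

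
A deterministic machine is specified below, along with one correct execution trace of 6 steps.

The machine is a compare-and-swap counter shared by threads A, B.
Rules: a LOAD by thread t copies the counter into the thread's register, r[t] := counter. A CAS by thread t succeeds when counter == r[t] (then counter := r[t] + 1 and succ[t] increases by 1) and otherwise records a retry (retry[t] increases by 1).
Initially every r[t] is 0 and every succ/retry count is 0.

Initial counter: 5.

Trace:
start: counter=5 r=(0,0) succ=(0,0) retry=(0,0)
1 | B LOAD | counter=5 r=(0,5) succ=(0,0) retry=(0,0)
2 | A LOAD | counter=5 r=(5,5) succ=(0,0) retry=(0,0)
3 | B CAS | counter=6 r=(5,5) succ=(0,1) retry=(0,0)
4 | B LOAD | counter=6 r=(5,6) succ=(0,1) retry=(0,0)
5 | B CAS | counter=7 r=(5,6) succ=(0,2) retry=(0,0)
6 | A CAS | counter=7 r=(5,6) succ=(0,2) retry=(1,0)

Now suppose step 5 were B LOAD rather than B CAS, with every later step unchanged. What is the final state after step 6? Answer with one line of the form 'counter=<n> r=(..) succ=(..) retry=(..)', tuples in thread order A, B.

(re-executing from step 5 with the substitution; state before step 5: counter=6 r=(5,6) succ=(0,1) retry=(0,0))
5 | B LOAD | counter=6 r=(5,6) succ=(0,1) retry=(0,0)
6 | A CAS | counter=6 r=(5,6) succ=(0,1) retry=(1,0)

counter=6 r=(5,6) succ=(0,1) retry=(1,0)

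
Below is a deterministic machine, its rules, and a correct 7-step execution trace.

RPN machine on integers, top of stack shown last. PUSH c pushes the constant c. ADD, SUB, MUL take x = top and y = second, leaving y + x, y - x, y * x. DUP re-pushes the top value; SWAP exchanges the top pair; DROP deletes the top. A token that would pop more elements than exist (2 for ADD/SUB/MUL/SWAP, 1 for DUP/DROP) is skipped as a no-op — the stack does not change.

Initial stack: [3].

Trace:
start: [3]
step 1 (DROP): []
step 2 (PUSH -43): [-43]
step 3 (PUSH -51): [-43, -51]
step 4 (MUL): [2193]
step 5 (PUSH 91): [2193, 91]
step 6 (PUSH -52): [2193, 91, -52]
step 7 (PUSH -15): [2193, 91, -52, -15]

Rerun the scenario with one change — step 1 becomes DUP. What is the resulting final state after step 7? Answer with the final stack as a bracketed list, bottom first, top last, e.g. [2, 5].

[3, 3, 2193, 91, -52, -15]

(re-executing from step 1 with the substitution; state before step 1: [3])
step 1 (DUP): [3, 3]
step 2 (PUSH -43): [3, 3, -43]
step 3 (PUSH -51): [3, 3, -43, -51]
step 4 (MUL): [3, 3, 2193]
step 5 (PUSH 91): [3, 3, 2193, 91]
step 6 (PUSH -52): [3, 3, 2193, 91, -52]
step 7 (PUSH -15): [3, 3, 2193, 91, -52, -15]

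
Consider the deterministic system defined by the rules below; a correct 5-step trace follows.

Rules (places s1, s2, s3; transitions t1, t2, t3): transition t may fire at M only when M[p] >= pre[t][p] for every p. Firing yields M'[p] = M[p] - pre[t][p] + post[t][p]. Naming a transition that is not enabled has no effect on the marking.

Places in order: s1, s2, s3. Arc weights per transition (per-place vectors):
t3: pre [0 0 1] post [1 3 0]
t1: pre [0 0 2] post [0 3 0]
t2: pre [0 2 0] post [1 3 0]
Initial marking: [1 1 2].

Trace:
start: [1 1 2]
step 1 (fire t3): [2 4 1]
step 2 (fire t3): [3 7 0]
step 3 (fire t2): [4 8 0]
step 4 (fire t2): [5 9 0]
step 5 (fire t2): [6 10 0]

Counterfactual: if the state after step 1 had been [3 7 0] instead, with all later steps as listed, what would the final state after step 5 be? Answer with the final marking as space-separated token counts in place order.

state after step 1 := [3 7 0]
step 2 (fire t3): [3 7 0]
step 3 (fire t2): [4 8 0]
step 4 (fire t2): [5 9 0]
step 5 (fire t2): [6 10 0]

6 10 0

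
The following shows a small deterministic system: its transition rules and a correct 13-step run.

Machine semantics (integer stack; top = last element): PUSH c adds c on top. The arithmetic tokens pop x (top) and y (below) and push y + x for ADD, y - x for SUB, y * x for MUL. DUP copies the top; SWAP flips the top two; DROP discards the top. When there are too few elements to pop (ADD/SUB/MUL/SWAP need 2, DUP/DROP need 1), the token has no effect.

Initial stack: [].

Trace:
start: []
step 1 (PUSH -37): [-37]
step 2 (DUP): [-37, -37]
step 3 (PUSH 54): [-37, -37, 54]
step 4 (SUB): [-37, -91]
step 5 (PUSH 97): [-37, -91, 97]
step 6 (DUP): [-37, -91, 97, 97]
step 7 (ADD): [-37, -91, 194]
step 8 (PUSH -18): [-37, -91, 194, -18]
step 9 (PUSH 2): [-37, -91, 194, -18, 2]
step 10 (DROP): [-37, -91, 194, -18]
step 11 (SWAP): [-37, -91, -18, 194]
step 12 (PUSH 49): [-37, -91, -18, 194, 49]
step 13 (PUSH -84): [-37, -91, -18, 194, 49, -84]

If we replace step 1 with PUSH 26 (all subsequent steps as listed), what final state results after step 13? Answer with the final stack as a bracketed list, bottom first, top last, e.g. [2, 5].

(re-executing from step 1 with the substitution; state before step 1: [])
step 1 (PUSH 26): [26]
step 2 (DUP): [26, 26]
step 3 (PUSH 54): [26, 26, 54]
step 4 (SUB): [26, -28]
step 5 (PUSH 97): [26, -28, 97]
step 6 (DUP): [26, -28, 97, 97]
step 7 (ADD): [26, -28, 194]
step 8 (PUSH -18): [26, -28, 194, -18]
step 9 (PUSH 2): [26, -28, 194, -18, 2]
step 10 (DROP): [26, -28, 194, -18]
step 11 (SWAP): [26, -28, -18, 194]
step 12 (PUSH 49): [26, -28, -18, 194, 49]
step 13 (PUSH -84): [26, -28, -18, 194, 49, -84]

[26, -28, -18, 194, 49, -84]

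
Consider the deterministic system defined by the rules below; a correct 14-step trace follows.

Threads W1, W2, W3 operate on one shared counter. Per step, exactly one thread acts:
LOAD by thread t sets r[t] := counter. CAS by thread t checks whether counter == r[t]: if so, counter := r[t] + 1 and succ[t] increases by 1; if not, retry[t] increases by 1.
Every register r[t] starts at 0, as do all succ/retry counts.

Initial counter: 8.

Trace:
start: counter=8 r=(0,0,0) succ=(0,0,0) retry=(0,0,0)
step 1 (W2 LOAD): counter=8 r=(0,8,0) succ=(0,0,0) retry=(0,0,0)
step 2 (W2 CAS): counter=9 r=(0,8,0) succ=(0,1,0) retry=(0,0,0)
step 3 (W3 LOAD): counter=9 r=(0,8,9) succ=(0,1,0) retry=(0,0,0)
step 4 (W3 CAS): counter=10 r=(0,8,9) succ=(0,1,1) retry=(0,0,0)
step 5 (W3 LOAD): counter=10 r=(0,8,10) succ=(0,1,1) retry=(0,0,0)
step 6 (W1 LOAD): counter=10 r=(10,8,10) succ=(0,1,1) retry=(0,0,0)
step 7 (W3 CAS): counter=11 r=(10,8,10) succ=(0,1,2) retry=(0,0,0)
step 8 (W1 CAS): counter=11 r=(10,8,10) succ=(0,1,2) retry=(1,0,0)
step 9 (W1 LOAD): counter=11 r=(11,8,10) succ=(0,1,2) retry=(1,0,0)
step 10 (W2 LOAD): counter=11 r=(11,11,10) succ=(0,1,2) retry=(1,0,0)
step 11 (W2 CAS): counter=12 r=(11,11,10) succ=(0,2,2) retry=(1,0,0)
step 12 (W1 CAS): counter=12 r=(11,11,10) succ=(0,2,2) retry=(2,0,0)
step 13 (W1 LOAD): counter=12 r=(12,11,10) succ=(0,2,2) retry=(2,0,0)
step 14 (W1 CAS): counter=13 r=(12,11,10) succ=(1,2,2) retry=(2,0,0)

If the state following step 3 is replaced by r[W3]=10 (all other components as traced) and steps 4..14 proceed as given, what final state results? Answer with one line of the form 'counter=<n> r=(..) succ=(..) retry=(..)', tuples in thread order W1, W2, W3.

state after step 3 := counter=9 r=(0,8,10) succ=(0,1,0) retry=(0,0,0)
step 4 (W3 CAS): counter=9 r=(0,8,10) succ=(0,1,0) retry=(0,0,1)
step 5 (W3 LOAD): counter=9 r=(0,8,9) succ=(0,1,0) retry=(0,0,1)
step 6 (W1 LOAD): counter=9 r=(9,8,9) succ=(0,1,0) retry=(0,0,1)
step 7 (W3 CAS): counter=10 r=(9,8,9) succ=(0,1,1) retry=(0,0,1)
step 8 (W1 CAS): counter=10 r=(9,8,9) succ=(0,1,1) retry=(1,0,1)
step 9 (W1 LOAD): counter=10 r=(10,8,9) succ=(0,1,1) retry=(1,0,1)
step 10 (W2 LOAD): counter=10 r=(10,10,9) succ=(0,1,1) retry=(1,0,1)
step 11 (W2 CAS): counter=11 r=(10,10,9) succ=(0,2,1) retry=(1,0,1)
step 12 (W1 CAS): counter=11 r=(10,10,9) succ=(0,2,1) retry=(2,0,1)
step 13 (W1 LOAD): counter=11 r=(11,10,9) succ=(0,2,1) retry=(2,0,1)
step 14 (W1 CAS): counter=12 r=(11,10,9) succ=(1,2,1) retry=(2,0,1)

counter=12 r=(11,10,9) succ=(1,2,1) retry=(2,0,1)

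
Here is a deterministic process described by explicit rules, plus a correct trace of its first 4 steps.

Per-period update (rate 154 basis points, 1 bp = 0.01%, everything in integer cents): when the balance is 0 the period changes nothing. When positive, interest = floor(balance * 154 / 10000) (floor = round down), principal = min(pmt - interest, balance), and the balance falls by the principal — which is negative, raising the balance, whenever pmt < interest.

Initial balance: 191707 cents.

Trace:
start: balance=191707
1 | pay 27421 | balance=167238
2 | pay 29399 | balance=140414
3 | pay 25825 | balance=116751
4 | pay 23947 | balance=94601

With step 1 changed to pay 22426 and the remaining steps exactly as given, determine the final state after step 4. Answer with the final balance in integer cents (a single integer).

99831

(re-executing from step 1 with the substitution; state before step 1: balance=191707)
1 | pay 22426 | balance=172233
2 | pay 29399 | balance=145486
3 | pay 25825 | balance=121901
4 | pay 23947 | balance=99831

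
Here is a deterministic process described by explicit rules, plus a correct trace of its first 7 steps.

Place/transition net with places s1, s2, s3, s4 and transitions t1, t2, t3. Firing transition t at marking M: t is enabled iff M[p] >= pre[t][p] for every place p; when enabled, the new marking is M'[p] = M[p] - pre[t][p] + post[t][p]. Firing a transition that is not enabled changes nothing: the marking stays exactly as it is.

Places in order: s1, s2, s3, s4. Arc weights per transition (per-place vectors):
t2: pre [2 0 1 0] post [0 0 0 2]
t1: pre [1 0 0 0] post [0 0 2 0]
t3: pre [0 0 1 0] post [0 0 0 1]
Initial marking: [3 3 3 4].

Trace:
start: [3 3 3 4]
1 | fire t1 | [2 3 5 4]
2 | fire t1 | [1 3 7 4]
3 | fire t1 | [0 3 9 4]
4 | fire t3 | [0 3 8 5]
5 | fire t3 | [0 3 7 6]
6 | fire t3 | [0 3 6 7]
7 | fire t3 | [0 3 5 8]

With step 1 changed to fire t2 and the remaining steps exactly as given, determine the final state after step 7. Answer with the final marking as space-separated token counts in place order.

(re-executing from step 1 with the substitution; state before step 1: [3 3 3 4])
1 | fire t2 | [1 3 2 6]
2 | fire t1 | [0 3 4 6]
3 | fire t1 | [0 3 4 6]
4 | fire t3 | [0 3 3 7]
5 | fire t3 | [0 3 2 8]
6 | fire t3 | [0 3 1 9]
7 | fire t3 | [0 3 0 10]

0 3 0 10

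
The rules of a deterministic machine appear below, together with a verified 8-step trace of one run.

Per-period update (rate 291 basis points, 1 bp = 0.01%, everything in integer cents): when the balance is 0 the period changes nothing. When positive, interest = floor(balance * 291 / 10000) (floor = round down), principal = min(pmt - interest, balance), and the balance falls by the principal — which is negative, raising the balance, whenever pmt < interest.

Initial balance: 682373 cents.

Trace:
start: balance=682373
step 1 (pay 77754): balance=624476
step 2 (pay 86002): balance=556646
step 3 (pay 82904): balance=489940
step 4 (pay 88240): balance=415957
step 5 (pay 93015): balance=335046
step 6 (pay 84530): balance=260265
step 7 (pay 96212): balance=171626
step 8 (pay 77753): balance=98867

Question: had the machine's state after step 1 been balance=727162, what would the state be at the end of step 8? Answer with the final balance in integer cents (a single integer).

state after step 1 := balance=727162
step 2 (pay 86002): balance=662320
step 3 (pay 82904): balance=598689
step 4 (pay 88240): balance=527870
step 5 (pay 93015): balance=450216
step 6 (pay 84530): balance=378787
step 7 (pay 96212): balance=293597
step 8 (pay 77753): balance=224387

224387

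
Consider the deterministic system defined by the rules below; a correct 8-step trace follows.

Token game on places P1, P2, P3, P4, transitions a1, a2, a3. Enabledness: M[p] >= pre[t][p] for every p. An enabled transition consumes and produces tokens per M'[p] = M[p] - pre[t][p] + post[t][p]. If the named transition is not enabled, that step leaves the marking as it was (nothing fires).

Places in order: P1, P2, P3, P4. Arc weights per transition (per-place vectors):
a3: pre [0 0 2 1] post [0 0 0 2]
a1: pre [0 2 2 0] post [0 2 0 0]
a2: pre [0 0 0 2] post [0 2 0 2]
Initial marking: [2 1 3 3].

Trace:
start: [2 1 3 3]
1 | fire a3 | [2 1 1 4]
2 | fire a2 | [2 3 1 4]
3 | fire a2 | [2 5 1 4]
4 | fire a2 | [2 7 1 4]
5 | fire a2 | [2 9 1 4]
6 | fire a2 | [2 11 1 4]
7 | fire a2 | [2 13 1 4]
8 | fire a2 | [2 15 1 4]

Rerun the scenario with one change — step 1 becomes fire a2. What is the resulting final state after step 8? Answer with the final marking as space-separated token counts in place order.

2 17 3 3

(re-executing from step 1 with the substitution; state before step 1: [2 1 3 3])
1 | fire a2 | [2 3 3 3]
2 | fire a2 | [2 5 3 3]
3 | fire a2 | [2 7 3 3]
4 | fire a2 | [2 9 3 3]
5 | fire a2 | [2 11 3 3]
6 | fire a2 | [2 13 3 3]
7 | fire a2 | [2 15 3 3]
8 | fire a2 | [2 17 3 3]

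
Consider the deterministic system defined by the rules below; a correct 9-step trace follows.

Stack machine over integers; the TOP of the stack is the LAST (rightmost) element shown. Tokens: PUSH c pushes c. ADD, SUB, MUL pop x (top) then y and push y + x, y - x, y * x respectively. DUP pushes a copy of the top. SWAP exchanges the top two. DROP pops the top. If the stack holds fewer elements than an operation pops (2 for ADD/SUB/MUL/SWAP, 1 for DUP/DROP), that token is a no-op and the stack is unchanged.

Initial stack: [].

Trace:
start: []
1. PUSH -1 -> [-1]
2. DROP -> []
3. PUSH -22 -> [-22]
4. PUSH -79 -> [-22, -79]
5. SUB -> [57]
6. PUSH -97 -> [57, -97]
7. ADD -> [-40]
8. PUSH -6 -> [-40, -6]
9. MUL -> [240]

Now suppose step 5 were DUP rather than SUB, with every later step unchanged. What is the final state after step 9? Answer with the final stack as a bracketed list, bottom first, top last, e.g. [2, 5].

(re-executing from step 5 with the substitution; state before step 5: [-22, -79])
5. DUP -> [-22, -79, -79]
6. PUSH -97 -> [-22, -79, -79, -97]
7. ADD -> [-22, -79, -176]
8. PUSH -6 -> [-22, -79, -176, -6]
9. MUL -> [-22, -79, 1056]

[-22, -79, 1056]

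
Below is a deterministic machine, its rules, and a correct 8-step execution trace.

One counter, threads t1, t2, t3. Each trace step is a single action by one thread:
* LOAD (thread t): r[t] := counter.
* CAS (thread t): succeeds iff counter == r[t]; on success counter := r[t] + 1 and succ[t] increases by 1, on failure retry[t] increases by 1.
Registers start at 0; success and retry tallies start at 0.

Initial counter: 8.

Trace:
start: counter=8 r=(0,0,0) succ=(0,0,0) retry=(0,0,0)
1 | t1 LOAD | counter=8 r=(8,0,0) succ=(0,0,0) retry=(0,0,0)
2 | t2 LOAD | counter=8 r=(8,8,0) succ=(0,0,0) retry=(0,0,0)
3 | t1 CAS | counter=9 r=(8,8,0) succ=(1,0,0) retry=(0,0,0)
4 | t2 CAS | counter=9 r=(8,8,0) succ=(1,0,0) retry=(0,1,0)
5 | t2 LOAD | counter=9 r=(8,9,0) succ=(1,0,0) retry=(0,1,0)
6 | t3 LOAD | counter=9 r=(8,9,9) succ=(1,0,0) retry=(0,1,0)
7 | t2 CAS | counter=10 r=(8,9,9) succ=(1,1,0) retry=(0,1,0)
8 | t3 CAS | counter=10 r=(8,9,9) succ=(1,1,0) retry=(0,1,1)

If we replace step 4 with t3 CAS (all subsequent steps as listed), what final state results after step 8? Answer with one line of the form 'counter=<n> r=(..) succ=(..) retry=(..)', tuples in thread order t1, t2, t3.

(re-executing from step 4 with the substitution; state before step 4: counter=9 r=(8,8,0) succ=(1,0,0) retry=(0,0,0))
4 | t3 CAS | counter=9 r=(8,8,0) succ=(1,0,0) retry=(0,0,1)
5 | t2 LOAD | counter=9 r=(8,9,0) succ=(1,0,0) retry=(0,0,1)
6 | t3 LOAD | counter=9 r=(8,9,9) succ=(1,0,0) retry=(0,0,1)
7 | t2 CAS | counter=10 r=(8,9,9) succ=(1,1,0) retry=(0,0,1)
8 | t3 CAS | counter=10 r=(8,9,9) succ=(1,1,0) retry=(0,0,2)

counter=10 r=(8,9,9) succ=(1,1,0) retry=(0,0,2)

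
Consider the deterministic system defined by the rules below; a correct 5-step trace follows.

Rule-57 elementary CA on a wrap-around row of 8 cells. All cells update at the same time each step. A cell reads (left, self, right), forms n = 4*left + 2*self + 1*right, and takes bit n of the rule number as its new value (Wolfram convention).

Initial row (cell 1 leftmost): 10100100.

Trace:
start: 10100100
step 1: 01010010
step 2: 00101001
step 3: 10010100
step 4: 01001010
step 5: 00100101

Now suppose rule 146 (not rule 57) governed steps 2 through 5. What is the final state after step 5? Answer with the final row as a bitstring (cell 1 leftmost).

(re-executing steps 2..5 under rule 146; state before step 2: 01010010)
step 2: 10001101
step 3: 01010000
step 4: 10001000
step 5: 01010101

01010101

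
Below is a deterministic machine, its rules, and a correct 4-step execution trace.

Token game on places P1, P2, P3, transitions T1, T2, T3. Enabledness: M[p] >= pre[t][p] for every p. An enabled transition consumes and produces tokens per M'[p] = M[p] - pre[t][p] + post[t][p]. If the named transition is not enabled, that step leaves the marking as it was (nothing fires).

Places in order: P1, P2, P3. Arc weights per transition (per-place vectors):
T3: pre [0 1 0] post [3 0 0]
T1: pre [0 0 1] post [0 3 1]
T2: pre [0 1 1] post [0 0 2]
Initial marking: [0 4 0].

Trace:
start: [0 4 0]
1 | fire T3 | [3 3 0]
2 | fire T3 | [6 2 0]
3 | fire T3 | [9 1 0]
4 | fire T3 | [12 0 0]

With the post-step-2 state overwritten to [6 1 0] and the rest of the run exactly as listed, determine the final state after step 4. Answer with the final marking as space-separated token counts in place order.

state after step 2 := [6 1 0]
3 | fire T3 | [9 0 0]
4 | fire T3 | [9 0 0]

9 0 0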